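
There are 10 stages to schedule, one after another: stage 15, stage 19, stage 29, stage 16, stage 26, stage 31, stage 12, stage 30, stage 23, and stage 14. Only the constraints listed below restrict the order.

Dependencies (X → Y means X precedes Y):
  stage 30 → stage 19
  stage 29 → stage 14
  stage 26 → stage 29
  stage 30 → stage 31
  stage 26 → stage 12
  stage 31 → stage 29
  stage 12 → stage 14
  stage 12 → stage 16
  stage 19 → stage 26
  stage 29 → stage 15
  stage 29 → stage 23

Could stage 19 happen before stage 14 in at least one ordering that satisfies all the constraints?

Stage 19 is actually forced before stage 14 by the constraints, so certainly some valid ordering has stage 19 first.

Yes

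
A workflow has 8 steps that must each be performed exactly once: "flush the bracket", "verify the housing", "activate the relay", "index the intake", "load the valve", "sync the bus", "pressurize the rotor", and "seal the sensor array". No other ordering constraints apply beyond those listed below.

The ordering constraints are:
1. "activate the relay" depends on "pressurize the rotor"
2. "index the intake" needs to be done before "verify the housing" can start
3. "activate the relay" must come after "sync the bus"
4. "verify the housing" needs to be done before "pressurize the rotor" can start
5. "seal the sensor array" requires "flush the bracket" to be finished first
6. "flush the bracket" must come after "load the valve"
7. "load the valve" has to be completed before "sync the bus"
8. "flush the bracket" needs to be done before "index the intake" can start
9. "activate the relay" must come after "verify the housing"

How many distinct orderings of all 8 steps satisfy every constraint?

Only "load the valve" has no prerequisites, so it must go first.
Systematically extending each partial ordering one step at a time and counting, there are 29 complete orderings.

29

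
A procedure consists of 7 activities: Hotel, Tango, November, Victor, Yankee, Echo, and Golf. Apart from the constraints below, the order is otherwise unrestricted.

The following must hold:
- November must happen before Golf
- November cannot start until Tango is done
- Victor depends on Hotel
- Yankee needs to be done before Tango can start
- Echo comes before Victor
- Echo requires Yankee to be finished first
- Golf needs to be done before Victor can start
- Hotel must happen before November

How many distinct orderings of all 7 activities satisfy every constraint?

14

The activities with no prerequisites are Hotel, Yankee; any of them can be placed first.
Counting all ways to extend the partial order to a total order gives 14.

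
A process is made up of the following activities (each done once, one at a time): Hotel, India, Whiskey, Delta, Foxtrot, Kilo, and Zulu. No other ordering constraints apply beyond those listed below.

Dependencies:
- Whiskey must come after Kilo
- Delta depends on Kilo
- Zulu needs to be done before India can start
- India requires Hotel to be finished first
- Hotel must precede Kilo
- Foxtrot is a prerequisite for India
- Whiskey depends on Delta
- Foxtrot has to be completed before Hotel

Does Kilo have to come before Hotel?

The constraints actually force Hotel before Kilo (via Hotel → Kilo), not the other way around.
So Kilo does not have to come before Hotel — it cannot.

No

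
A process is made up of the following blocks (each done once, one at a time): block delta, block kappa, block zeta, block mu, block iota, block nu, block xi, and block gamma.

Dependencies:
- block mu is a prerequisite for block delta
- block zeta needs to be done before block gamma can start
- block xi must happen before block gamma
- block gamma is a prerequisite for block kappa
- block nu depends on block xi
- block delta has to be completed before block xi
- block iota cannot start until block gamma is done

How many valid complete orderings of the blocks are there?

The blocks with no prerequisites are block zeta, block mu; any of them can be placed first.
Counting all ways to extend the partial order to a total order gives 34.

34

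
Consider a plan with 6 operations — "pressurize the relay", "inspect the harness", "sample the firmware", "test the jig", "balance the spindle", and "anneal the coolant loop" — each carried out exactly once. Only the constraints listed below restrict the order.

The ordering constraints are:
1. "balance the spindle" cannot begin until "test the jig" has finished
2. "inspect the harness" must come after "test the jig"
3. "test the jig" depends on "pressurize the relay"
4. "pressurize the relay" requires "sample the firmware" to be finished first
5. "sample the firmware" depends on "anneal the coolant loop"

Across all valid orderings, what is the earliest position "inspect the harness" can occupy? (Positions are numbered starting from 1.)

The operations that are forced before "inspect the harness", directly or transitively, are "pressurize the relay", "sample the firmware", "test the jig", "anneal the coolant loop". That's 4 operations.
So at minimum 4 operations come before "inspect the harness", putting "inspect the harness" no earlier than position 5. That position is achievable by scheduling exactly those predecessors first.

5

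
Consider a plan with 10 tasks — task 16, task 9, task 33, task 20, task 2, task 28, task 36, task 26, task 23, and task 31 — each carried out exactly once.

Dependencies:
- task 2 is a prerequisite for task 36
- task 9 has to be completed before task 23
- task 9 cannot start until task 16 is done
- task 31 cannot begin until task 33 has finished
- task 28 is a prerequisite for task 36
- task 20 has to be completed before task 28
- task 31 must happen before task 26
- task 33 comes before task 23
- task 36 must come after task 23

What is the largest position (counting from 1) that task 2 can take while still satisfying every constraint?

9

Following the constraints forward from task 2, its only required successor is task 36.
So at least 1 task follows task 2, putting task 2 no later than position 9. That position is achievable by scheduling everything else first.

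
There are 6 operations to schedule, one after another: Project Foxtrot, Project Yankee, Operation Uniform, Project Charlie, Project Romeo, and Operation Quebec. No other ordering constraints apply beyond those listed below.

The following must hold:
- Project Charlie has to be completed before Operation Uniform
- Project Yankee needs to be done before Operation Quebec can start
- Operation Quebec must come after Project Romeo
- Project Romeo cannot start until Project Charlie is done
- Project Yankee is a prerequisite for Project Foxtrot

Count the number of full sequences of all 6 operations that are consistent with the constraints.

40

2 operations have no prerequisites (Project Yankee, Project Charlie), so any of them could come first.
Counting all ways to extend the partial order to a total order gives 40.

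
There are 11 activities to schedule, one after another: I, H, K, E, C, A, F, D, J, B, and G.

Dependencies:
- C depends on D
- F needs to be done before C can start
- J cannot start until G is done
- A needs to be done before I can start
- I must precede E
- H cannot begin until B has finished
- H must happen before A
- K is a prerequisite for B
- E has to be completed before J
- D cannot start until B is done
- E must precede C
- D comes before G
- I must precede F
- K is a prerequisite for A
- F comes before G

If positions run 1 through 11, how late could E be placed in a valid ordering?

Following every chain forward from E, the activities that must come later are C, J — 2 of them.
With 2 mandatory successors out of 11 activities total, the latest slot for E is 11−2 = 9, and it's reachable by doing all non-successors before E.

9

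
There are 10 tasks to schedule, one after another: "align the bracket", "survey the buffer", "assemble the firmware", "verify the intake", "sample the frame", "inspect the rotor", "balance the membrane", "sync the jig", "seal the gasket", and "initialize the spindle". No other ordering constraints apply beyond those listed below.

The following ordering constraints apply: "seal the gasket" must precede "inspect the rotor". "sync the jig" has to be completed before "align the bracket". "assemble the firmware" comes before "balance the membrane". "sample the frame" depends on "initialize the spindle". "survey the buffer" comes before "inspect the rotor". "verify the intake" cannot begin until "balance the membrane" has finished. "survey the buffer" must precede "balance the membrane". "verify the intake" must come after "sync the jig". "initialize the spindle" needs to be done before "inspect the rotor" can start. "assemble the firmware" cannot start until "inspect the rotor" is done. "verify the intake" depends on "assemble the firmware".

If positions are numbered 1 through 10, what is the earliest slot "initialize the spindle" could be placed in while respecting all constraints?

1

"initialize the spindle" has no prerequisites at all, so it can go in position 1.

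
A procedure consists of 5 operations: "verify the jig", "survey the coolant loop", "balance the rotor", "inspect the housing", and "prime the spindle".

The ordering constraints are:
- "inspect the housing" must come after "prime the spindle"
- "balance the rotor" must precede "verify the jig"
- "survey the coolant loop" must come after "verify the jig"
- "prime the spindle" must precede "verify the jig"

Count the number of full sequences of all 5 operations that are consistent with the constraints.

The operations with no prerequisites are "balance the rotor", "prime the spindle"; any of them can be placed first.
Counting all ways to extend the partial order to a total order gives 7.

7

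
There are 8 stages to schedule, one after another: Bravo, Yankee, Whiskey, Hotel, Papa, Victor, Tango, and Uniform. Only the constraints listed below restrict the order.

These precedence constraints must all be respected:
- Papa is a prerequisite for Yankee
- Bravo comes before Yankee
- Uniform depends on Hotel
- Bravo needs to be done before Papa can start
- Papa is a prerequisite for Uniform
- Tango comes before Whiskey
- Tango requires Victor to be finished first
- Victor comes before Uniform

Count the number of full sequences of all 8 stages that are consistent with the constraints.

3 stages have no prerequisites (Bravo, Hotel, Victor), so any of them could come first.
Systematically extending each partial ordering one stage at a time and counting, there are 376 complete orderings.

376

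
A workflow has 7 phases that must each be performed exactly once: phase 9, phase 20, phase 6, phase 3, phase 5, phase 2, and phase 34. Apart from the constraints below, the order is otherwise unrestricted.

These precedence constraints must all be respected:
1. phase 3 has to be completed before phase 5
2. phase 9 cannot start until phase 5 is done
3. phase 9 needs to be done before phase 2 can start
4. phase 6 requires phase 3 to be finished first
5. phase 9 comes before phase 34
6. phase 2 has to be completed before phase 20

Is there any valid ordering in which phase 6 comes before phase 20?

Nothing in the constraints forces phase 20 before phase 6 — there is no chain from phase 20 to phase 6.
So a valid ordering placing phase 6 earlier than phase 20 exists.

Yes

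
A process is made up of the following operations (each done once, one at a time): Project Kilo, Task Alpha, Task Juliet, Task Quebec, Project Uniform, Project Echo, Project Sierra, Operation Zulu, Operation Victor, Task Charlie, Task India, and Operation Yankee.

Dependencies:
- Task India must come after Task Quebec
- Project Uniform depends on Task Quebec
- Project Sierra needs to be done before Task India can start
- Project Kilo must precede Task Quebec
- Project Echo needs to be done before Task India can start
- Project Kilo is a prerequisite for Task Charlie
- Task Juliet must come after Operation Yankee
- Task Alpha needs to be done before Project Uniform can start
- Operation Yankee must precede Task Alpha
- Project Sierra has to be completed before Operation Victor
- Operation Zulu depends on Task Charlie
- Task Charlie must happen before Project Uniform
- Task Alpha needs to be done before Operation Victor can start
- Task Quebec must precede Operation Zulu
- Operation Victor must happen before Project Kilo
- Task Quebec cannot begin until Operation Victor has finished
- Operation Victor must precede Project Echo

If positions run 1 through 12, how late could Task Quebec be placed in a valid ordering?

9

Following every chain forward from Task Quebec, the operations that must come later are Project Uniform, Operation Zulu, Task India — 3 of them.
So at least 3 operations follow Task Quebec, putting Task Quebec no later than position 9. That position is achievable by scheduling everything else first.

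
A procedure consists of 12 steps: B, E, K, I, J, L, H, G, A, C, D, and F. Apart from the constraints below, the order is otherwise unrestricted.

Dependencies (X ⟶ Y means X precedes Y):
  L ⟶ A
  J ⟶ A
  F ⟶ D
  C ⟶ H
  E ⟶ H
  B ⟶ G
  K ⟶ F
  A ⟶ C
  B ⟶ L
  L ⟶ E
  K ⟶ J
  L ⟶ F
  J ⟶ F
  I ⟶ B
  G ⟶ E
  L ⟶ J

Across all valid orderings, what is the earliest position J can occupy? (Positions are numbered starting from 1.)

5

The steps that are forced before J, directly or transitively, are B, K, I, L. That's 4 steps.
So at minimum 4 steps come before J, putting J no earlier than position 5. That position is achievable by scheduling exactly those predecessors first.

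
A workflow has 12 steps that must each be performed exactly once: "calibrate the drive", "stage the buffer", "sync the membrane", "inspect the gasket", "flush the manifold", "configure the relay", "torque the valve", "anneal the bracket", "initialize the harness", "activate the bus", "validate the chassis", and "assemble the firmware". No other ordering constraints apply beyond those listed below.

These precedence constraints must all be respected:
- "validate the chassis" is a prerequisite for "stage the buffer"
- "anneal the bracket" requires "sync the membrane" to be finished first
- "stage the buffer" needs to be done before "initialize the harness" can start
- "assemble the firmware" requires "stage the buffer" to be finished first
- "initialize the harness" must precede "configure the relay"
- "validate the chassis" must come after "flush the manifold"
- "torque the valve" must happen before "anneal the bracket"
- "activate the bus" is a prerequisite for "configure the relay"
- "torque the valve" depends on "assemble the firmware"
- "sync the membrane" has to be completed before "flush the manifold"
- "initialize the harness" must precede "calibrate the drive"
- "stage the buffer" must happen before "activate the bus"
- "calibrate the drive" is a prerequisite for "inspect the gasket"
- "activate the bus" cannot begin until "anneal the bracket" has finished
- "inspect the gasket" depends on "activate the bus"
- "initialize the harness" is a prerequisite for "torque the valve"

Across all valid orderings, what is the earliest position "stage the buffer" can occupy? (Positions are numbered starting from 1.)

Every step that must precede "stage the buffer" has to come before it. Tracing all chains that end at "stage the buffer", those steps are: "sync the membrane", "flush the manifold", "validate the chassis" — 3 in total.
With 3 mandatory predecessors, the earliest "stage the buffer" can sit is position 3+1 = 4, and placing just those 3 first achieves it.

4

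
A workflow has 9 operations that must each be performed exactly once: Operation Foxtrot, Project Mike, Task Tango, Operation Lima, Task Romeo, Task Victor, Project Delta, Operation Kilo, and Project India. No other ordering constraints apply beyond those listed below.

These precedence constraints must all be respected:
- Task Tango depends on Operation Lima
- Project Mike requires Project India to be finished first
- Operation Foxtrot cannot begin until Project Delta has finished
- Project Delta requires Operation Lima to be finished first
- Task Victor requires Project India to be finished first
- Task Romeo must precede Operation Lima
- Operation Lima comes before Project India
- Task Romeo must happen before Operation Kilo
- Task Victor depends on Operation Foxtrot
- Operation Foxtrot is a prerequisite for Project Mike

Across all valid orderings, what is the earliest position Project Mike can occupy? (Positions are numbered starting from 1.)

Working backwards through the constraints from Project Mike, its full set of required predecessors is Operation Foxtrot, Operation Lima, Task Romeo, Project Delta, Project India — 5 of them.
So at minimum 5 operations come before Project Mike, putting Project Mike no earlier than position 6. That position is achievable by scheduling exactly those predecessors first.

6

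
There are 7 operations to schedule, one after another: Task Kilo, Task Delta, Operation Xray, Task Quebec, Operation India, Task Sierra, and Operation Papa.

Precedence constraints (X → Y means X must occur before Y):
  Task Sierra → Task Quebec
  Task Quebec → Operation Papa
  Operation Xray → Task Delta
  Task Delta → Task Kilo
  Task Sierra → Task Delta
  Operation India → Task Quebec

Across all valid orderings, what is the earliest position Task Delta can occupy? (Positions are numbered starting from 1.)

The operations that are forced before Task Delta, directly or transitively, are Operation Xray, Task Sierra. That's 2 operations.
So at minimum 2 operations come before Task Delta, putting Task Delta no earlier than position 3. That position is achievable by scheduling exactly those predecessors first.

3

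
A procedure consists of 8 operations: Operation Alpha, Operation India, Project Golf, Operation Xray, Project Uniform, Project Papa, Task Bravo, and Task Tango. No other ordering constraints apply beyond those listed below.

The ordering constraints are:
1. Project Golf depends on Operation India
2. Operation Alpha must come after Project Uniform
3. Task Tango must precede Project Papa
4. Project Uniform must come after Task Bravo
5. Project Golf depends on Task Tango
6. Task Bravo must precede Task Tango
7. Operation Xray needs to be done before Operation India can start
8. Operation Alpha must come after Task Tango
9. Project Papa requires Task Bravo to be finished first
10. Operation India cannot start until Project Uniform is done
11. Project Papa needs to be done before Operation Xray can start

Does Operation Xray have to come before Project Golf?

There is a constraint chain Operation Xray → Operation India → Project Golf.
Hence Operation Xray necessarily comes before Project Golf.

Yes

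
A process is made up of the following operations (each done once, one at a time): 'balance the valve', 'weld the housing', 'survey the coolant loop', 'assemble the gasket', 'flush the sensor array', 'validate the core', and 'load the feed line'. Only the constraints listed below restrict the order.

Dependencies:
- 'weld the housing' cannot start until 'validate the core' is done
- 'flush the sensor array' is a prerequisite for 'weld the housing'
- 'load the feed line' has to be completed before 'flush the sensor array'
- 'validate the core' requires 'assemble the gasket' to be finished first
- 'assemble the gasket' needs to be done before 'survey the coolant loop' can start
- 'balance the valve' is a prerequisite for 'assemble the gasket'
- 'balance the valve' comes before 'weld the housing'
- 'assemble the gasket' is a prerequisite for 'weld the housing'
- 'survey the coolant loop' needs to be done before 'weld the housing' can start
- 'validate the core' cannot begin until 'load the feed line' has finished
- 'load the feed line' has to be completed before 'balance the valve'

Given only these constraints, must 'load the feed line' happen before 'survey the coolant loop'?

Yes

Chaining the stated constraints: 'load the feed line' → 'balance the valve' → 'assemble the gasket' → 'survey the coolant loop'.
That forces 'load the feed line' before 'survey the coolant loop' in every valid schedule.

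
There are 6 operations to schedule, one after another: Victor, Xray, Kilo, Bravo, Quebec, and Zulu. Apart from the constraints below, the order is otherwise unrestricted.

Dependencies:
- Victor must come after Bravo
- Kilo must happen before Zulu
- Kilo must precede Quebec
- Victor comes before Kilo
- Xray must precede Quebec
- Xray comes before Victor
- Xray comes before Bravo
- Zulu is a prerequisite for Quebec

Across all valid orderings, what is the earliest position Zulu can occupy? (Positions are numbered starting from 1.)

Every operation that must precede Zulu has to come before it. Tracing all chains that end at Zulu, those operations are: Victor, Xray, Kilo, Bravo — 4 in total.
With 4 mandatory predecessors, the earliest Zulu can sit is position 4+1 = 5, and placing just those 4 first achieves it.

5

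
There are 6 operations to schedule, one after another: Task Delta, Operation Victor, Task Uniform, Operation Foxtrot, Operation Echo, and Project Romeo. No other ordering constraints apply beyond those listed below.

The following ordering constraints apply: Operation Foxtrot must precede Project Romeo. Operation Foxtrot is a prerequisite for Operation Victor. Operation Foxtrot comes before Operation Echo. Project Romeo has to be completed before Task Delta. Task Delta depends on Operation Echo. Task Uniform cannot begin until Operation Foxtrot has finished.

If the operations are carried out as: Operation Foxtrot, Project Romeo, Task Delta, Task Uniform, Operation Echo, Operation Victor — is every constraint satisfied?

The sequence places Task Delta ahead of Operation Echo.
But one of the constraints requires Operation Echo before Task Delta, so this ordering violates it.

No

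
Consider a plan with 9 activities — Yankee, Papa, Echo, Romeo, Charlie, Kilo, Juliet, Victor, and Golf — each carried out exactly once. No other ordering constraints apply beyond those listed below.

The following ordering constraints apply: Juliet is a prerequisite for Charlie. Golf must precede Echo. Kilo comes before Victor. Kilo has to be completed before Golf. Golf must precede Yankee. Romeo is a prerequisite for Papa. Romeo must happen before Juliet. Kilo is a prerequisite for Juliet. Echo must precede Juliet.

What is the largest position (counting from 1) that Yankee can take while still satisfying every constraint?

9

Nothing depends on Yankee, so it can be the final activity, position 9.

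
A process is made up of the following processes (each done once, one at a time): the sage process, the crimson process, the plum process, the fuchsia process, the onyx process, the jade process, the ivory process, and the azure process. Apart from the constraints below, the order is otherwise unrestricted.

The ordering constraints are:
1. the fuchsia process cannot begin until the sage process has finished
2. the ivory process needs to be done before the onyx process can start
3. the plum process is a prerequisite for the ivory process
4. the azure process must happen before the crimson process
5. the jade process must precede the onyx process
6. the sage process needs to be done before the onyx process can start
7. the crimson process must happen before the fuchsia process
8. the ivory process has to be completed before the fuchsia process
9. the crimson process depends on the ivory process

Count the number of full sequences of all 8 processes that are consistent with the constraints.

267

4 processes have no prerequisites (the sage process, the plum process, the jade process, the azure process), so any of them could come first.
Systematically extending each partial ordering one process at a time and counting, there are 267 complete orderings.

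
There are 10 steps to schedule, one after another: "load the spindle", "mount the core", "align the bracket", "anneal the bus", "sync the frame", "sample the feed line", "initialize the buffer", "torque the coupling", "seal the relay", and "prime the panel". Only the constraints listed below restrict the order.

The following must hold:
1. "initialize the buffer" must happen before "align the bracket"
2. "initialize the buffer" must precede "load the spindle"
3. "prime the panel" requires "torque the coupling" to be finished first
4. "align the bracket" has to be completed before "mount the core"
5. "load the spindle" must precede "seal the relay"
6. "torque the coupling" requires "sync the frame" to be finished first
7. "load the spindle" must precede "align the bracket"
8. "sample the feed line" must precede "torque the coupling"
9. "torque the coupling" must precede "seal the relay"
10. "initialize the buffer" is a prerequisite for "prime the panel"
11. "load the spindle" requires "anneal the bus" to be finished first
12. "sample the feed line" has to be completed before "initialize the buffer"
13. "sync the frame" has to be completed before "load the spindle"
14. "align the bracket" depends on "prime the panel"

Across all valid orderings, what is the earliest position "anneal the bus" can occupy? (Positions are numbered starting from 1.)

1

"anneal the bus" has no prerequisites at all, so it can go in position 1.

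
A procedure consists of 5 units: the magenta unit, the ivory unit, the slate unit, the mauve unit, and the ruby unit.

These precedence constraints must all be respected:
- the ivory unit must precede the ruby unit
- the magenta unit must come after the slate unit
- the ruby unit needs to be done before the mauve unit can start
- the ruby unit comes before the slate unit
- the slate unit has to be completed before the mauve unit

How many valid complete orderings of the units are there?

The ivory unit is the only unit with nothing required before it, so every ordering starts there.
Systematically extending each partial ordering one unit at a time and counting, there are 2 complete orderings.

2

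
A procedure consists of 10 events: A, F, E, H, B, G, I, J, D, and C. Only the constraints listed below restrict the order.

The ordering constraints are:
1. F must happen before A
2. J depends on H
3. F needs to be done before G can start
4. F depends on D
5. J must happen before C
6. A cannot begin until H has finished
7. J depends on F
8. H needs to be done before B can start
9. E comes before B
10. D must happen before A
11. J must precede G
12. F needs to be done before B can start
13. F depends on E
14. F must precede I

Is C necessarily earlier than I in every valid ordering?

Nothing in the constraints links C and I; they are unordered relative to each other.
There exist valid orderings with I before C, so C is not required to come first.

No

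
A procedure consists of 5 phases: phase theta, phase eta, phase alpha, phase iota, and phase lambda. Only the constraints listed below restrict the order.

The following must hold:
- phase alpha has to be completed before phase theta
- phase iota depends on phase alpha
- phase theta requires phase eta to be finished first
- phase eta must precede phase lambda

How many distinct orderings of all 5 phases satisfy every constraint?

The phases with no prerequisites are phase eta, phase alpha; any of them can be placed first.
Enumerating by repeatedly choosing an available phase (one whose prerequisites are all placed) gives 16 distinct complete orderings.

16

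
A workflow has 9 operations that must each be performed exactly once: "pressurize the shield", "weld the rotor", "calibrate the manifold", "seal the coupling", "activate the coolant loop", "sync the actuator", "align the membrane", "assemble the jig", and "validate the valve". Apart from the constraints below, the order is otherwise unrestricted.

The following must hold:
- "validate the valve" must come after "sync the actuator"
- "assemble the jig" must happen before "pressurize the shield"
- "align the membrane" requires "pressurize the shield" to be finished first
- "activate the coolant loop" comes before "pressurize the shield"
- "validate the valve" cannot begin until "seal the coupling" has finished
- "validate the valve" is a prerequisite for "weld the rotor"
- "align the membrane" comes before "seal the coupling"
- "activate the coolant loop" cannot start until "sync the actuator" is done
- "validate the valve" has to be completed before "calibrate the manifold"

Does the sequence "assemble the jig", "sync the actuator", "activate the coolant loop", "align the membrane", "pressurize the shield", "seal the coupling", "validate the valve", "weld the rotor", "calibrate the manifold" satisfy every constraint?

Here "pressurize the shield" comes after "align the membrane".
Since "pressurize the shield" is required before "align the membrane", the ordering is invalid.

No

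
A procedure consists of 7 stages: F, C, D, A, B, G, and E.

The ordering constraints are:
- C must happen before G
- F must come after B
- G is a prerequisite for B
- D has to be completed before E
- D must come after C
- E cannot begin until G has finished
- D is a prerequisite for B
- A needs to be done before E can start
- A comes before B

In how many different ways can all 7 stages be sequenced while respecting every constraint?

24

The stages with no prerequisites are C, A; any of them can be placed first.
Enumerating by repeatedly choosing an available stage (one whose prerequisites are all placed) gives 24 distinct complete orderings.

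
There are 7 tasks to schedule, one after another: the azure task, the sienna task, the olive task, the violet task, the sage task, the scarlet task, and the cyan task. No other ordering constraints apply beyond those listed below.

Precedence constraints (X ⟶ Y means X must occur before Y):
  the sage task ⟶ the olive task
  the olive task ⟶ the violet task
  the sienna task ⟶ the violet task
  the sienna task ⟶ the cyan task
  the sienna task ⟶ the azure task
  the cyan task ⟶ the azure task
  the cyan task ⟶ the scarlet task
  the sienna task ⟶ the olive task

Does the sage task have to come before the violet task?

Following the dependencies: the sage task → the olive task → the violet task.
That forces the sage task before the violet task in every valid schedule.

Yes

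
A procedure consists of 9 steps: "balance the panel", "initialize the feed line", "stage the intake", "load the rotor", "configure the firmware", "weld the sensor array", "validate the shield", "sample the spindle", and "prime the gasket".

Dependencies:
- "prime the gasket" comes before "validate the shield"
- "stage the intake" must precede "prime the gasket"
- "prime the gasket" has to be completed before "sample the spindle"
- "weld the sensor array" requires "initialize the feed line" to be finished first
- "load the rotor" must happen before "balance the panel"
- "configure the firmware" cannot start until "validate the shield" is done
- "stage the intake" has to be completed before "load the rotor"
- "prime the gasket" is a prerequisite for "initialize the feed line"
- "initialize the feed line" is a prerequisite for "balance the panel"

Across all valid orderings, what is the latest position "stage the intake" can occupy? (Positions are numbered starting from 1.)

Following every chain forward from "stage the intake", the steps that must come later are "balance the panel", "initialize the feed line", "load the rotor", "configure the firmware", "weld the sensor array", "validate the shield", "sample the spindle", "prime the gasket" — 8 of them.
So at least 8 steps follow "stage the intake", putting "stage the intake" no later than position 1. That position is achievable by scheduling everything else first.

1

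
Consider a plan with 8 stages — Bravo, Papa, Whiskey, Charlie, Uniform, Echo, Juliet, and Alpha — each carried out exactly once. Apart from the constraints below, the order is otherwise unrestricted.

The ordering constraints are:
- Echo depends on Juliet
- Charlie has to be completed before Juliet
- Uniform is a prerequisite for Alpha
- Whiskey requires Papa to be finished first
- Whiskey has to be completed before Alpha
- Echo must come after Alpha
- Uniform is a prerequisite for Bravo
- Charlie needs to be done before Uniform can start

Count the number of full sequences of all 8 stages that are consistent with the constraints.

113

The stages with no prerequisites are Papa, Charlie; any of them can be placed first.
Systematically extending each partial ordering one stage at a time and counting, there are 113 complete orderings.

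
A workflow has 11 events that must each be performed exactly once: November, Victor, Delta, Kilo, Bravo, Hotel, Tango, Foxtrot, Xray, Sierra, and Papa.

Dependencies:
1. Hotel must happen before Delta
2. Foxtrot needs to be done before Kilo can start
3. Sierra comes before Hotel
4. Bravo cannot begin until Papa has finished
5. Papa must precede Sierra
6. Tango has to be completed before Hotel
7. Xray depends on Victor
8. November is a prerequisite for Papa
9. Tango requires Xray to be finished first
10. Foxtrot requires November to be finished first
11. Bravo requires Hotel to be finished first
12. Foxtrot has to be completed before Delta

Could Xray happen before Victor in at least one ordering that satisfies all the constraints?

No

Following Victor → Xray, Victor must precede Xray in every valid ordering.
So no valid ordering can have Xray before Victor.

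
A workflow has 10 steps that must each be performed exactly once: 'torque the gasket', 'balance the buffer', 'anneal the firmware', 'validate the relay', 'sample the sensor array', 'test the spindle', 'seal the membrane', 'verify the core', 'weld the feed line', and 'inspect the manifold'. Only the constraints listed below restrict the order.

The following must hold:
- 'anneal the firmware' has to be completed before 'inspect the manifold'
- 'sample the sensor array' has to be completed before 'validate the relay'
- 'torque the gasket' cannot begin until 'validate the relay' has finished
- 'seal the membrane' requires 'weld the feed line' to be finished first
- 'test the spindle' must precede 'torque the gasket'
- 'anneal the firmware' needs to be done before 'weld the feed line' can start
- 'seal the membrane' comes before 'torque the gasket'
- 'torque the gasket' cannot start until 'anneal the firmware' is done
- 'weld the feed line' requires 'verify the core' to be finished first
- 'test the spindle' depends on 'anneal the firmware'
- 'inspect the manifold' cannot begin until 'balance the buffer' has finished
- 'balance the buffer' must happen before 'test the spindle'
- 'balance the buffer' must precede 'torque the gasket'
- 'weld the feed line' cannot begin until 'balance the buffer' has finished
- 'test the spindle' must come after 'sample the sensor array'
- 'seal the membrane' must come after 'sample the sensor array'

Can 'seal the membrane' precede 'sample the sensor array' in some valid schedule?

No

Following 'sample the sensor array' → 'seal the membrane', 'sample the sensor array' must precede 'seal the membrane' in every valid ordering.
So no valid ordering can have 'seal the membrane' before 'sample the sensor array'.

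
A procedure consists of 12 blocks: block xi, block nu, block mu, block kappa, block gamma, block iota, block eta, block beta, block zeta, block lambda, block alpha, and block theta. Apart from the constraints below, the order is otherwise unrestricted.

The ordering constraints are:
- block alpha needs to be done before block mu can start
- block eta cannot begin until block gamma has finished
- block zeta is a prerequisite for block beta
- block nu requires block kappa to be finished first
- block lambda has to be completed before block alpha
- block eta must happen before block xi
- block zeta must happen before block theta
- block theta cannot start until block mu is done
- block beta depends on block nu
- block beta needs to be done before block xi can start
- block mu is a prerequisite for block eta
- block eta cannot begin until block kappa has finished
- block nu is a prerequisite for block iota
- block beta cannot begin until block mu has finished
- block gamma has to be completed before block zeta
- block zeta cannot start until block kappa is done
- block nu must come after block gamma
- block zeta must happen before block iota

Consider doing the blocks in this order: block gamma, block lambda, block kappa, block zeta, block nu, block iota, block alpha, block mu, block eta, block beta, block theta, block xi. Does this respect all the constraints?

Yes

Every stated constraint is respected: block gamma sits at position 1, ahead of block eta at position 9, and each of the other listed pairs likewise has the predecessor earlier in the sequence.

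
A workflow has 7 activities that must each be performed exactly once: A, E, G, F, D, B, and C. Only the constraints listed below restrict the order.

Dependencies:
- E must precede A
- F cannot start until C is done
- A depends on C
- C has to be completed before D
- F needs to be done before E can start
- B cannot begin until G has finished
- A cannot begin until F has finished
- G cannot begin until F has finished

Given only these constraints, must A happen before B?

No

No chain of constraints connects A to B in either direction.
So A can come before B or after — it is not forced.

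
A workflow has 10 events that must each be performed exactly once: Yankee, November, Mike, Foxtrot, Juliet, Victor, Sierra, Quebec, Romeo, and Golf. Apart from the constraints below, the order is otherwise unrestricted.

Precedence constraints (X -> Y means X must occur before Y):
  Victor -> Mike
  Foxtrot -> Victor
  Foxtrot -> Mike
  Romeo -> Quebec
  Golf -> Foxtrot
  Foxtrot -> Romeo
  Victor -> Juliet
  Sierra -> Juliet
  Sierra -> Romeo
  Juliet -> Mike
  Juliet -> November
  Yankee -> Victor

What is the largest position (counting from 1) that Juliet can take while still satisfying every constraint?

Following every chain forward from Juliet, the events that must come later are November, Mike — 2 of them.
So at least 2 events follow Juliet, putting Juliet no later than position 8. That position is achievable by scheduling everything else first.

8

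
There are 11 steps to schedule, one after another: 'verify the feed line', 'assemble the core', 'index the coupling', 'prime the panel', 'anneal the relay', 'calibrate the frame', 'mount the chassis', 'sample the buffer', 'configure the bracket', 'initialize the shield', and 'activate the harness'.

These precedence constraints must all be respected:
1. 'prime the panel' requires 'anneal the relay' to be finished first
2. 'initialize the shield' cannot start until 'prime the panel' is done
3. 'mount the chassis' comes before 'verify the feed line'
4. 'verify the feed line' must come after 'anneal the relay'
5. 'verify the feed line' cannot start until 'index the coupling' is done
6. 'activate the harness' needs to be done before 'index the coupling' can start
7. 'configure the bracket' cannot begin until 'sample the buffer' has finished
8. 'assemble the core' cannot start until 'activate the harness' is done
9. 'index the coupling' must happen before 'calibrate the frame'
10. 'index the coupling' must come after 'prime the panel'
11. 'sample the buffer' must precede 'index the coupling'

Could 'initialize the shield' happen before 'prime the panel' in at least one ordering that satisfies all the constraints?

No

The constraints give a chain 'prime the panel' → 'initialize the shield', which forces 'prime the panel' before 'initialize the shield'.
So no valid ordering can have 'initialize the shield' before 'prime the panel'.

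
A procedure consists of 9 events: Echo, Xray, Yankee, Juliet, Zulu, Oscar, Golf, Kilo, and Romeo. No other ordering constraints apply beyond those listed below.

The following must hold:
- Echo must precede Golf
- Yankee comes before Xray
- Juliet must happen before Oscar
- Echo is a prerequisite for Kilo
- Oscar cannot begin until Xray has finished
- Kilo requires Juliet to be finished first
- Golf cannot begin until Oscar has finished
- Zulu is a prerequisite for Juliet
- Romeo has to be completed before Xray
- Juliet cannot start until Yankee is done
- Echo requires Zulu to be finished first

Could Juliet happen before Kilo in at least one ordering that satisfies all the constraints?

Juliet is actually forced before Kilo by the constraints, so certainly some valid ordering has Juliet first.

Yes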